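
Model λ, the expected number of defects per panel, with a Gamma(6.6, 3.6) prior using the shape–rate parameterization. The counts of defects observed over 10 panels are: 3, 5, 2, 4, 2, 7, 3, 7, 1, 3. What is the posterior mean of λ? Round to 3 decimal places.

Posterior mean ≈ 3.206

The Poisson likelihood adds the total count to the shape and the number of exposure periods to the rate. Here ∑xᵢ = 37 and n = 10, so shape 6.6→43.6 and rate 3.6→13.6.
E[λ | data] = 43.6/13.6 = 3.206.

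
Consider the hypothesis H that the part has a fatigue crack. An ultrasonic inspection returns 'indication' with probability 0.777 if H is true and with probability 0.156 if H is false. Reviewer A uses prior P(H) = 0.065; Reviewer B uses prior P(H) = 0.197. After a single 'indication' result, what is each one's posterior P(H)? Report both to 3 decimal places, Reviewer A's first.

Reviewer A: 0.257; Reviewer B: 0.550

P('+'|H) = 0.777, P('+'|¬H) = 0.156.
Reviewer A: numerator 0.777·0.065 = 0.050505; evidence = 0.050505+0.156·0.935 = 0.19637; posterior = 0.257.
Reviewer B: numerator 0.777·0.197 = 0.15307; evidence = 0.15307+0.156·0.803 = 0.27834; posterior = 0.550.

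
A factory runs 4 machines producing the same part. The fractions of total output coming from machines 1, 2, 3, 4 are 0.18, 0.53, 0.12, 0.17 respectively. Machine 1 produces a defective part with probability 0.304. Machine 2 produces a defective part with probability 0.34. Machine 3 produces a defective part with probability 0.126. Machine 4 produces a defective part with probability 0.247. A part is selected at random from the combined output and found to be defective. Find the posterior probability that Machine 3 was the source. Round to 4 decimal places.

Posterior probability ≈ 0.0518

P(defective|M1) = 0.304; P(defective|M2) = 0.34; P(defective|M3) = 0.126; P(defective|M4) = 0.247.
Prior × likelihood for each source: 0.18·0.304=0.05472, 0.53·0.34=0.1802, 0.12·0.126=0.01512, 0.17·0.247=0.04199. Summing gives P(defective) = 0.29203.
P(Machine 3 | defective) = 0.01512 / 0.29203 = 0.0518.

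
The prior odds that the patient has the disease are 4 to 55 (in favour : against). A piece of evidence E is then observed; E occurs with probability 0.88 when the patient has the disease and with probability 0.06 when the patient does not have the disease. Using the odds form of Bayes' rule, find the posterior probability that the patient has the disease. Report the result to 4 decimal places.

Posterior probability ≈ 0.5161

Prior odds = 4/55 = 0.072727.
Likelihood ratio for E = 0.88/0.06 = 14.667.
Posterior odds = prior odds × LR = 1.0667.
Posterior probability = odds/(1+odds) = 1.0667/2.0667 = 0.5161.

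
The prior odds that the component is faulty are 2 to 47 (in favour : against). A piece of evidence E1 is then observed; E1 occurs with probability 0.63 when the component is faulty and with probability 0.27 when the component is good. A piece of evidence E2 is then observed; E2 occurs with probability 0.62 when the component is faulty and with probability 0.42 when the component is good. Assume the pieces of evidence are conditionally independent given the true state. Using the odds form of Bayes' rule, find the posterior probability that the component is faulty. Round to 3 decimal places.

Posterior probability ≈ 0.128

Prior odds = 2/47 = 0.042553. In log-odds, ln(0.042553) = -3.1570.
Add log likelihood ratios: ln(2.3333) + ln(1.4762) = 1.2368.
Posterior log-odds = -1.9202, so posterior odds = exp(-1.9202) = 0.14657. Converting, P(H|E) = 0.14657/1.1466 = 0.128.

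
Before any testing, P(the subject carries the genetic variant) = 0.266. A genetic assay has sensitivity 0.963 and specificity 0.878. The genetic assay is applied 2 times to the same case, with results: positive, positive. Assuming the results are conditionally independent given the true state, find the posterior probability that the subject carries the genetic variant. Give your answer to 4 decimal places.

With H the event that the subject carries the genetic variant, the joint likelihood of the observed sequence is P(data|H) = 0.963·0.963 = 0.92737 and P(data|¬H) = 0.122·0.122 = 0.014884.
Bayes: P(H|data) = 0.266·0.92737 / (0.266·0.92737 + 0.734·0.014884) = 0.24668/0.25761 = 0.9576.

Posterior P(H) ≈ 0.9576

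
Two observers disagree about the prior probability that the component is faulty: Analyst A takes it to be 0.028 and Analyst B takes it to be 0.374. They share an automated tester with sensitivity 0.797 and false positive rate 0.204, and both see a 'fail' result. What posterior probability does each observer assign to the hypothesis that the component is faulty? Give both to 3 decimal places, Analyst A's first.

Analyst A: 0.101; Analyst B: 0.700

The likelihood ratio for a 'fail' result is 0.797/0.204 = 3.9069.
Analyst A: prior odds 0.028/0.972 = 0.028807; posterior odds 0.11254; posterior probability 0.101.
Analyst B: prior odds 0.374/0.626 = 0.59744; posterior odds 2.3341; posterior probability 0.700.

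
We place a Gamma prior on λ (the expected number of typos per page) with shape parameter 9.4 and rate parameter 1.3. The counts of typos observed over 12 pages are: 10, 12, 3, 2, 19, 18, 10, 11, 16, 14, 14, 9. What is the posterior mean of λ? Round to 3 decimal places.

The Poisson likelihood adds the total count to the shape and the number of exposure periods to the rate. Here ∑xᵢ = 138 and n = 12, so shape 9.4→147.4 and rate 1.3→13.3.
Posterior mean = shape/rate = 147.4/13.3 = 11.083.

Posterior mean ≈ 11.083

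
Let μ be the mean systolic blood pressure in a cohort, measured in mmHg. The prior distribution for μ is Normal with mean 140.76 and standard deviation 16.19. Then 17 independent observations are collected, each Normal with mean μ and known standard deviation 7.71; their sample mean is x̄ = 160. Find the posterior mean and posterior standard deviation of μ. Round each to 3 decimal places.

Prior precision 1/τ₀² = 1/16.19² = 0.00381510; data precision n/σ² = 17/7.71² = 0.285983.
Posterior precision = 0.00381510 + 0.285983 = 0.289798, giving posterior SD = 1/√0.289798 = 1.858.
Posterior mean = (0.00381510·140.76 + 0.285983·160) / 0.289798 = 159.747.

Posterior mean ≈ 159.747; posterior SD ≈ 1.858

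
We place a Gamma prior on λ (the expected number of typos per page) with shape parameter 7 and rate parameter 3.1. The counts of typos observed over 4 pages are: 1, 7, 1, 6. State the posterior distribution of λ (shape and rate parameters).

The Poisson likelihood adds the total count to the shape and the number of exposure periods to the rate. Here ∑xᵢ = 15 and n = 4, so shape 7→22 and rate 3.1→7.1.

Posterior: Gamma(shape=22, rate=7.1)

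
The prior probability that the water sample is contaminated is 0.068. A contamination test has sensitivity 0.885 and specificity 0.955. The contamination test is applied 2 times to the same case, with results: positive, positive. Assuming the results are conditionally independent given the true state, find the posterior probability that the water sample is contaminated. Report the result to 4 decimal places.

Posterior P(H) ≈ 0.9658

With H the event that the water sample is contaminated, the joint likelihood of the observed sequence is P(data|H) = 0.885·0.885 = 0.78323 and P(data|¬H) = 0.045·0.045 = 0.0020250.
Bayes: P(H|data) = 0.068·0.78323 / (0.068·0.78323 + 0.932·0.0020250) = 0.053259/0.055147 = 0.9658.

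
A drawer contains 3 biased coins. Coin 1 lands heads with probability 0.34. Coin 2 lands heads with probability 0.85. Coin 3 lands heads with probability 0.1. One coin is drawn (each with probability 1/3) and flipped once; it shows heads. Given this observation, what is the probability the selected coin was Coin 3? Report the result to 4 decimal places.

Posterior probability ≈ 0.0775

P(heads|C1) = 0.34; P(heads|C2) = 0.85; P(heads|C3) = 0.1.
Prior × likelihood for each source: 0.333333·0.34=0.1133, 0.333333·0.85=0.2833, 0.333333·0.1=0.03333. Summing gives P(heads) = 0.43000.
P(Coin 3 | heads) = 0.03333 / 0.43000 = 0.0775.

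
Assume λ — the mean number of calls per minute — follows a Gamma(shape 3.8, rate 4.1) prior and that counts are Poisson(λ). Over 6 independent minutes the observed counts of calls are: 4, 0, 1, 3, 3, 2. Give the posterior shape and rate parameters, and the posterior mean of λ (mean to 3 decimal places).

Total count ∑xᵢ = 13 over n = 6 minutes.
Gamma is conjugate to the Poisson likelihood: posterior is Gamma(shape = 3.8+13 = 16.8, rate = 4.1+6 = 10.1).
E[λ | data] = 16.8/10.1 = 1.663.

Posterior: Gamma(shape=16.8, rate=10.1); mean ≈ 1.663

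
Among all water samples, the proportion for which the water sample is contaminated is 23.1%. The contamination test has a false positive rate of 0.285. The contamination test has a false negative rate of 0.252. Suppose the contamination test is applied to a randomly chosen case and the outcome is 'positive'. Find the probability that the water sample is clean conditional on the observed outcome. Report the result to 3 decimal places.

Let H be the event that the water sample is contaminated. P(H) = 0.231, so P(¬H) = 0.769. With E the 'positive' result, P(E|H) = 0.748 and P(E|¬H) = 0.285.
P(E) = 0.748·0.231 + 0.285·0.769 = 0.17279 + 0.21916 = 0.39195.
By Bayes' theorem, P(H|E) = 0.17279 / 0.39195 = 0.441. Hence P(¬H|E) = 1 − 0.441 = 0.559.

P(¬H | E) ≈ 0.559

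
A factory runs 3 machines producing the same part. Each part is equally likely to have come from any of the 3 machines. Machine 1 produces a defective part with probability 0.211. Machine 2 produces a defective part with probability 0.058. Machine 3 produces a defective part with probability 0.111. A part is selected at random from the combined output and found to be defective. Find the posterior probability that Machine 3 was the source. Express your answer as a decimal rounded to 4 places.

P(defective|M1) = 0.211; P(defective|M2) = 0.058; P(defective|M3) = 0.111.
Prior × likelihood for each source: 0.333333·0.211=0.07033, 0.333333·0.058=0.01933, 0.333333·0.111=0.03700. Summing gives P(defective) = 0.12667.
P(Machine 3 | defective) = 0.03700 / 0.12667 = 0.2921.

Posterior probability ≈ 0.2921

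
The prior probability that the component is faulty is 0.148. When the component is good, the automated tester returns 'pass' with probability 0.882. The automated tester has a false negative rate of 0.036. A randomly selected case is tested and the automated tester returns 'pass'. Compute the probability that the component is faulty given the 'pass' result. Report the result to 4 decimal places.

P(H | E) ≈ 0.0070

Let H be the event that the component is faulty. P(H) = 0.148, so P(¬H) = 0.852. With E the 'pass' result, P(E|H) = 0.036 and P(E|¬H) = 0.882.
P(E) = 0.036·0.148 + 0.882·0.852 = 0.0053280 + 0.75146 = 0.75679.
By Bayes' theorem, P(H|E) = 0.0053280 / 0.75679 = 0.0070.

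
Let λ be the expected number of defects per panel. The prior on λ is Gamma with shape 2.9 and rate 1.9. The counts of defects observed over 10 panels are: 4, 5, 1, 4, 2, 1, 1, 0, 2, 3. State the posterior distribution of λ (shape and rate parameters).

Posterior: Gamma(shape=25.9, rate=11.9)

Total count ∑xᵢ = 23 over n = 10 panels.
Gamma is conjugate to the Poisson likelihood: posterior is Gamma(shape = 2.9+23 = 25.9, rate = 1.9+10 = 11.9).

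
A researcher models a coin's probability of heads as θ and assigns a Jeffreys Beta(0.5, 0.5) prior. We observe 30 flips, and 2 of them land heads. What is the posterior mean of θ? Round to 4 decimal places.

The binomial likelihood is conjugate to the Beta prior: with 2 successes and 28 failures, the posterior is Beta(0.5+2, 0.5+28) = Beta(2.5, 28.5).
E[θ | data] = 2.5/(2.5+28.5) = 0.0806.

Posterior mean ≈ 0.0806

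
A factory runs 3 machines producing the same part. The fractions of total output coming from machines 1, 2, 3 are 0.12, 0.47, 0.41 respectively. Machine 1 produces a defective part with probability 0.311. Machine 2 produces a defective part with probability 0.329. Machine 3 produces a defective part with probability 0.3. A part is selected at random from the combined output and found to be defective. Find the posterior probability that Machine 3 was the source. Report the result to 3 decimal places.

P(defective|M1) = 0.311; P(defective|M2) = 0.329; P(defective|M3) = 0.3.
Prior × likelihood for each source: 0.12·0.311=0.03732, 0.47·0.329=0.1546, 0.41·0.3=0.1230. Summing gives P(defective) = 0.31495.
P(Machine 3 | defective) = 0.1230 / 0.31495 = 0.391.

Posterior probability ≈ 0.391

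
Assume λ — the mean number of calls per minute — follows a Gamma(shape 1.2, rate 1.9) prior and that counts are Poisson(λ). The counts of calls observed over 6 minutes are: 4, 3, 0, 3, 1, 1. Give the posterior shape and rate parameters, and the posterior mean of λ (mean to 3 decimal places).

Total count ∑xᵢ = 12 over n = 6 minutes.
Gamma is conjugate to the Poisson likelihood: posterior is Gamma(shape = 1.2+12 = 13.2, rate = 1.9+6 = 7.9).
Posterior mean = shape/rate = 13.2/7.9 = 1.671.

Posterior: Gamma(shape=13.2, rate=7.9); mean ≈ 1.671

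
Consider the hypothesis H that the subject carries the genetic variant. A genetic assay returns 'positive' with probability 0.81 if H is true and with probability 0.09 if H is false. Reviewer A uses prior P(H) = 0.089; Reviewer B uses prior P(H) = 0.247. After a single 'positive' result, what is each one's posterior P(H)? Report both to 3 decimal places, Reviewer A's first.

Reviewer A: 0.468; Reviewer B: 0.747

P('+'|H) = 0.81, P('+'|¬H) = 0.09.
Reviewer A: numerator 0.81·0.089 = 0.072090; evidence = 0.072090+0.09·0.911 = 0.15408; posterior = 0.468.
Reviewer B: numerator 0.81·0.247 = 0.20007; evidence = 0.20007+0.09·0.753 = 0.26784; posterior = 0.747.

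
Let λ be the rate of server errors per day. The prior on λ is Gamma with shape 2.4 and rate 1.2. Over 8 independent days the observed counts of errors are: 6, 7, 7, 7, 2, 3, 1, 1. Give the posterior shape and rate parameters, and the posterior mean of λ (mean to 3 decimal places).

Posterior: Gamma(shape=36.4, rate=9.2); mean ≈ 3.957

The Poisson likelihood adds the total count to the shape and the number of exposure periods to the rate. Here ∑xᵢ = 34 and n = 8, so shape 2.4→36.4 and rate 1.2→9.2.
Posterior mean = shape/rate = 36.4/9.2 = 3.957.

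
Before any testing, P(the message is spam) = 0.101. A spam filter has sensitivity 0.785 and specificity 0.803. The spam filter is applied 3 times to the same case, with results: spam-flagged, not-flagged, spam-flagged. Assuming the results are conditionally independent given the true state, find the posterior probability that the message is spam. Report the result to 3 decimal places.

Let H be the event that the message is spam; start with P(H) = 0.101. P('spam-flagged'|H) = 0.785, P('spam-flagged'|¬H) = 0.197.
Update on result 1 ('spam-flagged'): P(H) ← 0.785·0.1010 / (0.785·0.1010 + 0.197·0.8990) = 0.079285/0.25639 = 0.3092.
Update on result 2 ('not-flagged'): P(H) ← 0.215·0.3092 / (0.215·0.3092 + 0.803·0.6908) = 0.066486/0.62117 = 0.1070.
Update on result 3 ('spam-flagged'): P(H) ← 0.785·0.1070 / (0.785·0.1070 + 0.197·0.8930) = 0.084022/0.25994 = 0.3232.

Posterior P(H) ≈ 0.323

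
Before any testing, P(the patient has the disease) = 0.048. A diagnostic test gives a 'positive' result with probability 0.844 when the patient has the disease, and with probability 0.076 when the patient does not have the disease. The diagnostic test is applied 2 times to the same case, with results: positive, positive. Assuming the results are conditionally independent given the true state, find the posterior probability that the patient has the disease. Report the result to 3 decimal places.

Posterior P(H) ≈ 0.861

Let H be the event that the patient has the disease; start with P(H) = 0.048. P('positive'|H) = 0.844, P('positive'|¬H) = 0.076.
Update on result 1 ('positive'): P(H) ← 0.844·0.0480 / (0.844·0.0480 + 0.076·0.9520) = 0.040512/0.11286 = 0.3589.
Update on result 2 ('positive'): P(H) ← 0.844·0.3589 / (0.844·0.3589 + 0.076·0.6411) = 0.30295/0.35167 = 0.8615.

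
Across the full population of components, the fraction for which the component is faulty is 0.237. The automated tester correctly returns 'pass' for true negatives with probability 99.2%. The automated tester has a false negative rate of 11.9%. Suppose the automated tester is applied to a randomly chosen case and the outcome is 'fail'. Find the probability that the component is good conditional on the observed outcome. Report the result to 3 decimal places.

P(¬H | E) ≈ 0.028

Let H be the event that the component is faulty. P(H) = 0.237, so P(¬H) = 0.763. With E the 'fail' result, P(E|H) = 0.881 and P(E|¬H) = 0.008.
P(E) = 0.881·0.237 + 0.008·0.763 = 0.20880 + 0.0061040 = 0.21490.
By Bayes' theorem, P(H|E) = 0.20880 / 0.21490 = 0.972. Hence P(¬H|E) = 1 − 0.972 = 0.028.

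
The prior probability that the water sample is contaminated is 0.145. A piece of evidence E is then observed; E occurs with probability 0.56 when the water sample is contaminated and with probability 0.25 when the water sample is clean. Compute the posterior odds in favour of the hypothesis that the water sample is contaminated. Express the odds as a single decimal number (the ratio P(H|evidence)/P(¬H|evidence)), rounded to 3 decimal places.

Prior odds = 0.145/(1−0.145) = 0.16959. In log-odds, ln(0.16959) = -1.7744.
Add log likelihood ratio: ln(2.2400) = 0.80648.
Posterior log-odds = -0.96789, so posterior odds = exp(-0.96789) = 0.37988.

Posterior odds ≈ 0.380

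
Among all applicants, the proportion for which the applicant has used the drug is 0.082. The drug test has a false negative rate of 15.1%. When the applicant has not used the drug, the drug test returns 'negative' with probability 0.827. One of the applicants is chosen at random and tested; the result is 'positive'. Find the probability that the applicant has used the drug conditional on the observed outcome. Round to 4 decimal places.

P(H | E) ≈ 0.3048

Write H for 'the applicant has used the drug'. Prior odds H:¬H = 0.082/0.918 = 0.089325. For the 'positive' outcome, the likelihood ratio is 0.849/0.173 = 4.9075.
Posterior odds = 0.089325 × 4.9075 = 0.43836, so P(H|E) = 0.43836/(1+0.43836) = 0.3048.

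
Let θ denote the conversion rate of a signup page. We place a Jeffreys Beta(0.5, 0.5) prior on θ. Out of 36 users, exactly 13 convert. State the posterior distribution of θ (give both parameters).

Posterior: Beta(13.5, 23.5)

Observing 13 successes and 23 failures updates Beta(0.5, 0.5) by adding the success and failure counts to the two shape parameters: α = 0.5+13 = 13.5, β = 0.5+23 = 23.5.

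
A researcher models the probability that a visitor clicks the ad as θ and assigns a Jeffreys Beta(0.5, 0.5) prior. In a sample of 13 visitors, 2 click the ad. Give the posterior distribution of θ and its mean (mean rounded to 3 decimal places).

The binomial likelihood is conjugate to the Beta prior: with 2 successes and 11 failures, the posterior is Beta(0.5+2, 0.5+11) = Beta(2.5, 11.5).
E[θ | data] = 2.5/(2.5+11.5) = 0.179.

Posterior: Beta(2.5, 11.5); mean ≈ 0.179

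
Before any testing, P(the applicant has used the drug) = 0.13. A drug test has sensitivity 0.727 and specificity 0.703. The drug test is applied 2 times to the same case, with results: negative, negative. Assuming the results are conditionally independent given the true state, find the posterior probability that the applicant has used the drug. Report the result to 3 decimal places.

Let H be the event that the applicant has used the drug; start with P(H) = 0.13. P('positive'|H) = 0.727, P('positive'|¬H) = 0.297.
Update on result 1 ('negative'): P(H) ← 0.273·0.1300 / (0.273·0.1300 + 0.703·0.8700) = 0.035490/0.64710 = 0.0548.
Update on result 2 ('negative'): P(H) ← 0.273·0.0548 / (0.273·0.0548 + 0.703·0.9452) = 0.014973/0.67942 = 0.0220.

Posterior P(H) ≈ 0.022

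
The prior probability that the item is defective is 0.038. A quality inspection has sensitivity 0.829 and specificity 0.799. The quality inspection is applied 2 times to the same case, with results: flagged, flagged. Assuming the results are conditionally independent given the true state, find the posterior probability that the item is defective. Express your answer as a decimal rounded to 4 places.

Posterior P(H) ≈ 0.4019

Let H be the event that the item is defective; start with P(H) = 0.038. P('flagged'|H) = 0.829, P('flagged'|¬H) = 0.201.
Update on result 1 ('flagged'): P(H) ← 0.829·0.0380 / (0.829·0.0380 + 0.201·0.9620) = 0.031502/0.22486 = 0.1401.
Update on result 2 ('flagged'): P(H) ← 0.829·0.1401 / (0.829·0.1401 + 0.201·0.8599) = 0.11614/0.28898 = 0.4019.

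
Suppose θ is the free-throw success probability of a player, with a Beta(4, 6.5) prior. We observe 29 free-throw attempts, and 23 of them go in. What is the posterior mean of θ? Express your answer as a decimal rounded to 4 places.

Posterior mean ≈ 0.6835

Observing 23 successes and 6 failures updates Beta(4, 6.5) by adding the success and failure counts to the two shape parameters: α = 4+23 = 27, β = 6.5+6 = 12.5.
E[θ | data] = 27/(27+12.5) = 0.6835.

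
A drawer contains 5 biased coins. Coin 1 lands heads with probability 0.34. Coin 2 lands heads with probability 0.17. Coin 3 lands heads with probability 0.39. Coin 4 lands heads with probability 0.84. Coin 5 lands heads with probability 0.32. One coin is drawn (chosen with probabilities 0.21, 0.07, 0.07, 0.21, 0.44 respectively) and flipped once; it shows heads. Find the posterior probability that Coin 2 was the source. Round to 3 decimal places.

Posterior probability ≈ 0.028

Tabulate prior·likelihood by source: [1] prior 0.21, lik 0.34, product 0.07140; [2] prior 0.07, lik 0.17, product 0.01190; [3] prior 0.07, lik 0.39, product 0.02730; [4] prior 0.21, lik 0.84, product 0.1764; [5] prior 0.44, lik 0.32, product 0.1408.
Normalizing constant = 0.42780; the posterior for Coin 2 is its product over the sum, 0.01190/0.42780 = 0.028.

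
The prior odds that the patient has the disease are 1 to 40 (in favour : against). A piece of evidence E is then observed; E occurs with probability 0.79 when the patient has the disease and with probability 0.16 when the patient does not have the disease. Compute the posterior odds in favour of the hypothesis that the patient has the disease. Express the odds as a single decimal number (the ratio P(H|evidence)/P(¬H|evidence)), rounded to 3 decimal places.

Posterior odds ≈ 0.123

Prior odds = 1/40 = 0.025000.
Likelihood ratio for E = 0.79/0.16 = 4.9375.
Posterior odds = prior odds × LR = 0.12344.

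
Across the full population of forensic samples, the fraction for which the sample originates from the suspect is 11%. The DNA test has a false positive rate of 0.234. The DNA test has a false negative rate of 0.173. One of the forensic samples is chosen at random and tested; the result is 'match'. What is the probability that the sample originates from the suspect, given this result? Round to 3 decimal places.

P(H | E) ≈ 0.304

Write H for 'the sample originates from the suspect'. Prior odds H:¬H = 0.11/0.89 = 0.12360. For the 'match' outcome, the likelihood ratio is 0.827/0.234 = 3.5342.
Posterior odds = 0.12360 × 3.5342 = 0.43681, so P(H|E) = 0.43681/(1+0.43681) = 0.304.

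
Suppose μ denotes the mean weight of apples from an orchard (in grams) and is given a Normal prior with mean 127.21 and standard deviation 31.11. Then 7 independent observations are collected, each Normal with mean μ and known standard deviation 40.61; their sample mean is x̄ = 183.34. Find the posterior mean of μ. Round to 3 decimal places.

With known σ, the Normal prior is conjugate. Weight on the data is w = (n/σ²)/(n/σ² + 1/τ₀²) = 0.00424455/(0.00424455+0.00103324) = 0.80423.
Posterior mean = w·x̄ + (1−w)·μ₀ = 0.80423·183.34 + 0.19577·127.21 = 172.351.

Posterior mean ≈ 172.351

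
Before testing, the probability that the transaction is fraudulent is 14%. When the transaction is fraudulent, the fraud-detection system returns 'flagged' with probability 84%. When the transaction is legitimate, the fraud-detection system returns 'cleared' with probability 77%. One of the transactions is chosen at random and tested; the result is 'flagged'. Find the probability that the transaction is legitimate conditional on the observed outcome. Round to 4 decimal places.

Let H be the event that the transaction is fraudulent. P(H) = 0.14, so P(¬H) = 0.86. With E the 'flagged' result, P(E|H) = 0.84 and P(E|¬H) = 0.23.
P(E) = 0.84·0.14 + 0.23·0.86 = 0.11760 + 0.19780 = 0.31540.
By Bayes' theorem, P(H|E) = 0.11760 / 0.31540 = 0.3729. Hence P(¬H|E) = 1 − 0.3729 = 0.6271.

P(¬H | E) ≈ 0.6271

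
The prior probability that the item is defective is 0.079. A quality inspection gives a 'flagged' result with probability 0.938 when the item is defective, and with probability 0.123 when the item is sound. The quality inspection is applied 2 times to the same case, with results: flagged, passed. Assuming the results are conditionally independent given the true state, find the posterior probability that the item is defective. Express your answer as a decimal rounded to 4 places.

Let H be the event that the item is defective; start with P(H) = 0.079. P('flagged'|H) = 0.938, P('flagged'|¬H) = 0.123.
Update on result 1 ('flagged'): P(H) ← 0.938·0.0790 / (0.938·0.0790 + 0.123·0.9210) = 0.074102/0.18739 = 0.3955.
Update on result 2 ('passed'): P(H) ← 0.062·0.3955 / (0.062·0.3955 + 0.877·0.6045) = 0.024518/0.55471 = 0.0442.

Posterior P(H) ≈ 0.0442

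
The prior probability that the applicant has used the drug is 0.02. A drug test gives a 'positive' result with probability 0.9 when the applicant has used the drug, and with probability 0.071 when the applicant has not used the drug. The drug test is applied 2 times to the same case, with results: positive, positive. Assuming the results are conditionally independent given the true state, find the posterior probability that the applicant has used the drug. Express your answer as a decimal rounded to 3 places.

Posterior P(H) ≈ 0.766

Let H be the event that the applicant has used the drug; start with P(H) = 0.02. P('positive'|H) = 0.9, P('positive'|¬H) = 0.071.
Update on result 1 ('positive'): P(H) ← 0.9·0.0200 / (0.9·0.0200 + 0.071·0.9800) = 0.018000/0.087580 = 0.2055.
Update on result 2 ('positive'): P(H) ← 0.9·0.2055 / (0.9·0.2055 + 0.071·0.7945) = 0.18497/0.24138 = 0.7663.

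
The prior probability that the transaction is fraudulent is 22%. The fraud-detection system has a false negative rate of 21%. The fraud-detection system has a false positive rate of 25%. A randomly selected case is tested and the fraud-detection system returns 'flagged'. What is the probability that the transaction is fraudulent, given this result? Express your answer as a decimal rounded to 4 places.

P(H | E) ≈ 0.4713

Let H be the event that the transaction is fraudulent. P(H) = 0.22, so P(¬H) = 0.78. With E the 'flagged' result, P(E|H) = 0.79 and P(E|¬H) = 0.25.
P(E) = 0.79·0.22 + 0.25·0.78 = 0.17380 + 0.19500 = 0.36880.
By Bayes' theorem, P(H|E) = 0.17380 / 0.36880 = 0.4713.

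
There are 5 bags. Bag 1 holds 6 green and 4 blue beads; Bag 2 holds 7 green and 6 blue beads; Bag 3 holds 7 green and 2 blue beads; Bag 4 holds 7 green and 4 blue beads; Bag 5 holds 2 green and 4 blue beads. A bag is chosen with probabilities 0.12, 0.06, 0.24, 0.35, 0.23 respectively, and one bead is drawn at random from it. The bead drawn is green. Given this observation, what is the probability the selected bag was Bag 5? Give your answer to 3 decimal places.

Tabulate prior·likelihood by source: [1] prior 0.12, lik 0.6, product 0.07200; [2] prior 0.06, lik 0.5385, product 0.03231; [3] prior 0.24, lik 0.7778, product 0.1867; [4] prior 0.35, lik 0.6364, product 0.2227; [5] prior 0.23, lik 0.3333, product 0.07667.
Normalizing constant = 0.59037; the posterior for Bag 5 is its product over the sum, 0.07667/0.59037 = 0.130.

Posterior probability ≈ 0.130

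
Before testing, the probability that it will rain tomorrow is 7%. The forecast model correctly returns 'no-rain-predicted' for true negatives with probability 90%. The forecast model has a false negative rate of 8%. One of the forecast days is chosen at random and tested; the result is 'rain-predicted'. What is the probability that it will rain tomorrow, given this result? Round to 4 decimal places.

P(H | E) ≈ 0.4091

Let H be the event that it will rain tomorrow. P(H) = 0.07, so P(¬H) = 0.93. With E the 'rain-predicted' result, P(E|H) = 0.92 and P(E|¬H) = 0.1.
P(E) = 0.92·0.07 + 0.1·0.93 = 0.064400 + 0.093000 = 0.15740.
By Bayes' theorem, P(H|E) = 0.064400 / 0.15740 = 0.4091.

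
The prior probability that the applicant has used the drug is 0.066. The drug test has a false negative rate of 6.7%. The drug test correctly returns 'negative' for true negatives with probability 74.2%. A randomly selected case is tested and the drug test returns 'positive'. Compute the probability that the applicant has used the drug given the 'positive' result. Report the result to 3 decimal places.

Let H be the event that the applicant has used the drug. P(H) = 0.066, so P(¬H) = 0.934. With E the 'positive' result, P(E|H) = 0.933 and P(E|¬H) = 0.258.
P(E) = 0.933·0.066 + 0.258·0.934 = 0.061578 + 0.24097 = 0.30255.
By Bayes' theorem, P(H|E) = 0.061578 / 0.30255 = 0.204.

P(H | E) ≈ 0.204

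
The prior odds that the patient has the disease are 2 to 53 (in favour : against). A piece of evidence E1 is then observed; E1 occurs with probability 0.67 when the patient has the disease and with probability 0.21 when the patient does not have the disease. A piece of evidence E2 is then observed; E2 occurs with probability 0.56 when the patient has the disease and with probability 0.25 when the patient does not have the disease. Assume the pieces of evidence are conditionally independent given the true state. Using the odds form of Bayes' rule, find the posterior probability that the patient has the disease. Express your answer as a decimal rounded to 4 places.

Prior odds = 2/53 = 0.037736.
Likelihood ratio for E1 = 0.67/0.21 = 3.1905.
Likelihood ratio for E2 = 0.56/0.25 = 2.2400.
Posterior odds = prior odds × LR₁ × LR₂ = 0.26969.
Posterior probability = odds/(1+odds) = 0.26969/1.2697 = 0.2124.

Posterior probability ≈ 0.2124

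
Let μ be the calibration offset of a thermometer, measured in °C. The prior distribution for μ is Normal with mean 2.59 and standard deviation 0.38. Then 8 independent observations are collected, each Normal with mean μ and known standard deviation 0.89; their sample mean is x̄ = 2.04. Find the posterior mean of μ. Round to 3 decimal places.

Prior precision 1/τ₀² = 1/0.38² = 6.92521; data precision n/σ² = 8/0.89² = 10.0997.
Posterior precision = 6.92521 + 10.0997 = 17.0249.
Posterior mean = (6.92521·2.59 + 10.0997·2.04) / 17.0249 = 2.264.

Posterior mean ≈ 2.264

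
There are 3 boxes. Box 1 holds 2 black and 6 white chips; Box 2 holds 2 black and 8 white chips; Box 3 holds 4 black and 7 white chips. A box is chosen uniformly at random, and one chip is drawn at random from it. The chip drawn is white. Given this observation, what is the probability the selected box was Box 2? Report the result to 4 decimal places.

P(white|Box 1) = 0.75; P(white|Box 2) = 0.8; P(white|Box 3) = 0.6364.
Prior × likelihood for each source: 0.333333·0.75=0.2500, 0.333333·0.8=0.2667, 0.333333·0.6364=0.2121. Summing gives P(white) = 0.72879.
P(Box 2 | white) = 0.2667 / 0.72879 = 0.3659.

Posterior probability ≈ 0.3659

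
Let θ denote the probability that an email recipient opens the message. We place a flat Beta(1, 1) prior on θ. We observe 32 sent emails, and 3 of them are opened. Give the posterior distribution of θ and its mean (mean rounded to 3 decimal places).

Posterior: Beta(4, 30); mean ≈ 0.118

Observing 3 successes and 29 failures updates Beta(1, 1) by adding the success and failure counts to the two shape parameters: α = 1+3 = 4, β = 1+29 = 30.
E[θ | data] = 4/(4+30) = 0.118.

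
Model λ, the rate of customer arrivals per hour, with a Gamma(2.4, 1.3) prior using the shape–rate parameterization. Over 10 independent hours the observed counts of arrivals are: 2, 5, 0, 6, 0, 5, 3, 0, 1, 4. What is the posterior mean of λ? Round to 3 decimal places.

Posterior mean ≈ 2.513

The Poisson likelihood adds the total count to the shape and the number of exposure periods to the rate. Here ∑xᵢ = 26 and n = 10, so shape 2.4→28.4 and rate 1.3→11.3.
E[λ | data] = 28.4/11.3 = 2.513.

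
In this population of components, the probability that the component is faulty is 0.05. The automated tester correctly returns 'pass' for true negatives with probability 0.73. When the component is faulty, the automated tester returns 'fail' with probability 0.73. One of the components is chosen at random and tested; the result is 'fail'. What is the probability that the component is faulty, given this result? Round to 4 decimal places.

P(H | E) ≈ 0.1246

Let H be the event that the component is faulty. P(H) = 0.05, so P(¬H) = 0.95. With E the 'fail' result, P(E|H) = 0.73 and P(E|¬H) = 0.27.
P(E) = 0.73·0.05 + 0.27·0.95 = 0.036500 + 0.25650 = 0.29300.
By Bayes' theorem, P(H|E) = 0.036500 / 0.29300 = 0.1246.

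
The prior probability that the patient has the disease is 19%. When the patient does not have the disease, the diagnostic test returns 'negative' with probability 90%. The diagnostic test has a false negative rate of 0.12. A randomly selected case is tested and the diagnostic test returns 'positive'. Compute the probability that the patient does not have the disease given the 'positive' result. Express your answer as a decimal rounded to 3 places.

Write H for 'the patient has the disease'. Prior odds H:¬H = 0.19/0.81 = 0.23457. For the 'positive' outcome, the likelihood ratio is 0.88/0.1 = 8.8000.
Posterior odds = 0.23457 × 8.8000 = 2.0642, so P(H|E) = 2.0642/(1+2.0642) = 0.674. Then P(¬H|E) = 1 − 0.674 = 0.326.

P(¬H | E) ≈ 0.326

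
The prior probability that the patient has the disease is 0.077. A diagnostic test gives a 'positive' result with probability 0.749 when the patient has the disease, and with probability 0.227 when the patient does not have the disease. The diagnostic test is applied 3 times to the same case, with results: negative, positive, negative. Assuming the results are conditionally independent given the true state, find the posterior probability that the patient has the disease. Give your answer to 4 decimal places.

Posterior P(H) ≈ 0.0282

With H the event that the patient has the disease, the joint likelihood of the observed sequence is P(data|H) = 0.251·0.749·0.251 = 0.047188 and P(data|¬H) = 0.773·0.227·0.773 = 0.13564.
Bayes: P(H|data) = 0.077·0.047188 / (0.077·0.047188 + 0.923·0.13564) = 0.0036335/0.12883 = 0.0282.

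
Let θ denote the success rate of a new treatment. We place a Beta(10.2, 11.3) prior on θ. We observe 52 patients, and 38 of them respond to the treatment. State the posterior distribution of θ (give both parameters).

Posterior: Beta(48.2, 25.3)

Observing 38 successes and 14 failures updates Beta(10.2, 11.3) by adding the success and failure counts to the two shape parameters: α = 10.2+38 = 48.2, β = 11.3+14 = 25.3.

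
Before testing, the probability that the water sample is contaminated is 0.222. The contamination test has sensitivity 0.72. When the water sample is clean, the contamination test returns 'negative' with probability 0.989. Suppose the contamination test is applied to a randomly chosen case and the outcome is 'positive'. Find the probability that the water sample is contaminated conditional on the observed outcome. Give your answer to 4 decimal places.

P(H | E) ≈ 0.9492

Let H be the event that the water sample is contaminated. P(H) = 0.222, so P(¬H) = 0.778. With E the 'positive' result, P(E|H) = 0.72 and P(E|¬H) = 0.011.
P(E) = 0.72·0.222 + 0.011·0.778 = 0.15984 + 0.0085580 = 0.16840.
By Bayes' theorem, P(H|E) = 0.15984 / 0.16840 = 0.9492.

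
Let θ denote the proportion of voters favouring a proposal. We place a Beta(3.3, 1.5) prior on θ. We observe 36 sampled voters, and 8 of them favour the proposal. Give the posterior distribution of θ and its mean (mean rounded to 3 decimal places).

Posterior: Beta(11.3, 29.5); mean ≈ 0.277

The binomial likelihood is conjugate to the Beta prior: with 8 successes and 28 failures, the posterior is Beta(3.3+8, 1.5+28) = Beta(11.3, 29.5).
Posterior mean = α/(α+β) = 11.3/40.8 = 0.277.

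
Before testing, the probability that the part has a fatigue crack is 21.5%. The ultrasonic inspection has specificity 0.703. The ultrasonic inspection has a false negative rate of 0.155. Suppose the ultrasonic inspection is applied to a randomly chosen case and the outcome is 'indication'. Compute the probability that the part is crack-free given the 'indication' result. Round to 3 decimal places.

P(¬H | E) ≈ 0.562

Write H for 'the part has a fatigue crack'. Prior odds H:¬H = 0.215/0.785 = 0.27389. For the 'indication' outcome, the likelihood ratio is 0.845/0.297 = 2.8451.
Posterior odds = 0.27389 × 2.8451 = 0.77924, so P(H|E) = 0.77924/(1+0.77924) = 0.438. Then P(¬H|E) = 1 − 0.438 = 0.562.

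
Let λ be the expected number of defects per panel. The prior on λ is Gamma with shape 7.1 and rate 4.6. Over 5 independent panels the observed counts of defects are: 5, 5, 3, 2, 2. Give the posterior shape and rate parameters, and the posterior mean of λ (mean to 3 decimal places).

Posterior: Gamma(shape=24.1, rate=9.6); mean ≈ 2.510

Total count ∑xᵢ = 17 over n = 5 panels.
Gamma is conjugate to the Poisson likelihood: posterior is Gamma(shape = 7.1+17 = 24.1, rate = 4.6+5 = 9.6).
Posterior mean = shape/rate = 24.1/9.6 = 2.510.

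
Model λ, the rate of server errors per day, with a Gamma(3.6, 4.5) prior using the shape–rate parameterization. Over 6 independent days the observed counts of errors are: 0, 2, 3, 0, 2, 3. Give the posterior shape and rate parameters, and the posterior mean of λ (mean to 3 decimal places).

Posterior: Gamma(shape=13.6, rate=10.5); mean ≈ 1.295

The Poisson likelihood adds the total count to the shape and the number of exposure periods to the rate. Here ∑xᵢ = 10 and n = 6, so shape 3.6→13.6 and rate 4.5→10.5.
Posterior mean = shape/rate = 13.6/10.5 = 1.295.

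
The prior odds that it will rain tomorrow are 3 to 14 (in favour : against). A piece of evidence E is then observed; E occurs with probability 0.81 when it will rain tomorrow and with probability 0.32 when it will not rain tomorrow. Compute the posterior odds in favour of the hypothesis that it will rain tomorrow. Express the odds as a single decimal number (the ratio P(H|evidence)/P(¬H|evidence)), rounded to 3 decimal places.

Posterior odds ≈ 0.542

Prior odds = 3/14 = 0.21429.
Likelihood ratio for E = 0.81/0.32 = 2.5312.
Posterior odds = prior odds × LR = 0.54241.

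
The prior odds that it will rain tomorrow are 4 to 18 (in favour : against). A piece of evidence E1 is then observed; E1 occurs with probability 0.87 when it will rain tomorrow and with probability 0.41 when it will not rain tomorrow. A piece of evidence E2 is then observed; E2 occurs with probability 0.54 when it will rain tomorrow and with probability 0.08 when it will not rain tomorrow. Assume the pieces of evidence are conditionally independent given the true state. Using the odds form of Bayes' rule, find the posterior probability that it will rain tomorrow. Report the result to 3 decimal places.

Posterior probability ≈ 0.761

Prior odds = 4/18 = 0.22222. In log-odds, ln(0.22222) = -1.5041.
Add log likelihood ratios: ln(2.1220) + ln(6.7500) = 2.6619.
Posterior log-odds = 1.1578, so posterior odds = exp(1.1578) = 3.1829. Converting, P(H|E) = 3.1829/4.1829 = 0.761.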